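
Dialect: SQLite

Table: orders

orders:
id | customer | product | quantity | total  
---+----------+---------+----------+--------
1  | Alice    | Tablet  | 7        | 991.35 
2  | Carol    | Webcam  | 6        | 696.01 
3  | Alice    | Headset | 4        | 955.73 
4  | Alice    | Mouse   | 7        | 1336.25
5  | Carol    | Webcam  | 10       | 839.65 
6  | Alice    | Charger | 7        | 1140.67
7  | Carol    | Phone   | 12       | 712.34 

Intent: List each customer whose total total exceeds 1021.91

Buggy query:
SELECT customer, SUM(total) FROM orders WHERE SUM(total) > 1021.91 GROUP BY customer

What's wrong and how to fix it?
Bug: WHERE runs before GROUP BY, so aggregates aren't available there

Fix: Use HAVING (which filters groups after aggregation) instead of WHERE

Corrected query:
SELECT customer, SUM(total) FROM orders GROUP BY customer HAVING SUM(total) > 1021.91

Result:
customer | SUM(total)
---------+-----------
Alice    | 4424      
Carol    | 2248      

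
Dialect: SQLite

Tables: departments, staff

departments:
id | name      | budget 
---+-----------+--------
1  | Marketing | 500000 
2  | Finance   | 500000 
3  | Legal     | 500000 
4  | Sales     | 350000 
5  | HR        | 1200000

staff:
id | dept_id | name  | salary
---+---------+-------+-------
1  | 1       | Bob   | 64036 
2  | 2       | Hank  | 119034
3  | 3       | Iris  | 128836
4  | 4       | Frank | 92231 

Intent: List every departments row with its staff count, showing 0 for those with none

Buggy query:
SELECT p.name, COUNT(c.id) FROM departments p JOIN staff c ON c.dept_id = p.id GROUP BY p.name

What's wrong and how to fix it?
Bug: INNER JOIN drops departments rows that have no matching staff rows

Fix: Switch to LEFT JOIN to retain unmatched parent rows

Corrected query:
SELECT p.name, COUNT(c.id) FROM departments p LEFT JOIN staff c ON c.dept_id = p.id GROUP BY p.name

Result:
name      | COUNT(c.id)
----------+------------
Finance   | 1          
HR        | 0          
Legal     | 1          
Marketing | 1          
Sales     | 1          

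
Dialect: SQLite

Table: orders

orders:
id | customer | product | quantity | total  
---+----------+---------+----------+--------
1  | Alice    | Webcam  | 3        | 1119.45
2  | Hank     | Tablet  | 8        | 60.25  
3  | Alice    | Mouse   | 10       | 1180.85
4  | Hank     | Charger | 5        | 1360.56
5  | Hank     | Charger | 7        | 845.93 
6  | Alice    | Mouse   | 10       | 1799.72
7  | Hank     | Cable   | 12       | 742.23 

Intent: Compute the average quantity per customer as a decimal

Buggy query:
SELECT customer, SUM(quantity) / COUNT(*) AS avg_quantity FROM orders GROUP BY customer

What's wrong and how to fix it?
Bug: Both operands are integers, so '/' performs integer division and truncates

Fix: Cast one side to REAL so the division keeps the fractional part

Corrected query:
SELECT customer, SUM(quantity) * 1.0 / COUNT(*) AS avg_quantity FROM orders GROUP BY customer

Result:
customer | avg_quantity
---------+-------------
Alice    | 7.666667    
Hank     | 8           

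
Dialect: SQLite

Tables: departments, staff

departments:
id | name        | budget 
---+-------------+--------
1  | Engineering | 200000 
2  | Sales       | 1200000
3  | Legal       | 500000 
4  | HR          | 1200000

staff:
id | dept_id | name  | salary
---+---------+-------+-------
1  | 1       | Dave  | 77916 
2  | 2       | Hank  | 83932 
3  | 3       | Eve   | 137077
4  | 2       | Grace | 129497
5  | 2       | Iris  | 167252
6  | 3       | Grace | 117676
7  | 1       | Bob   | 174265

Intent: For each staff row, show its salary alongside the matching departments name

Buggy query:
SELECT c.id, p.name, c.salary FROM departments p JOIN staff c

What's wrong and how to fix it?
Bug: Missing join condition: each staff row is matched to all departments rows instead of just its own

Fix: Add ON c.dept_id = p.id to the JOIN

Corrected query:
SELECT c.id, p.name, c.salary FROM departments p JOIN staff c ON c.dept_id = p.id

Result:
id | name        | salary
---+-------------+-------
1  | Engineering | 77916 
2  | Sales       | 83932 
3  | Legal       | 137077
4  | Sales       | 129497
5  | Sales       | 167252
6  | Legal       | 117676
7  | Engineering | 174265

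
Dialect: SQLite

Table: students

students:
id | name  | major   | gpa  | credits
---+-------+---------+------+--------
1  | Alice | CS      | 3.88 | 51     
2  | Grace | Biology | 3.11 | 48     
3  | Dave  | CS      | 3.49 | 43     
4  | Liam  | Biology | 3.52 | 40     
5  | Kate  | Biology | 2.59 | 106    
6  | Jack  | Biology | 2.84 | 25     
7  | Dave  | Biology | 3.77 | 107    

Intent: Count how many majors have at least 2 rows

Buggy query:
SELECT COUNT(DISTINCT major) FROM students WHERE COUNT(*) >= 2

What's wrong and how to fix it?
Bug: WHERE filters individual rows, not groups, so a group-level COUNT is invalid there

Fix: Group first with HAVING COUNT(*) >= 2, then COUNT the resulting groups

Corrected query:
SELECT COUNT(*) FROM (SELECT major FROM students GROUP BY major HAVING COUNT(*) >= 2)

Result:
COUNT(*)
--------
2       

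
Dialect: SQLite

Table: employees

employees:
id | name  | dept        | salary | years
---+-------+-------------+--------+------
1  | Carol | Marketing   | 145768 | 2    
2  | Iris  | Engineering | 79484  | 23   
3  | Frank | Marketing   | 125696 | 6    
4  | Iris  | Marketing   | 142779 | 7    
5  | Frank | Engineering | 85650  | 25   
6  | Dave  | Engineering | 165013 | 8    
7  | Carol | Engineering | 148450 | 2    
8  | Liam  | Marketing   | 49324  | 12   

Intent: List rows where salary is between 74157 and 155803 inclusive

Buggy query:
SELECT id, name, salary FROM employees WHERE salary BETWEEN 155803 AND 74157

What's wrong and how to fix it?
Bug: BETWEEN expects the lower bound first; with 155803 AND 74157 the range is empty

Fix: Swap the bounds so the smaller value comes first

Corrected query:
SELECT id, name, salary FROM employees WHERE salary BETWEEN 74157 AND 155803

Result:
id | name  | salary
---+-------+-------
1  | Carol | 145768
2  | Iris  | 79484 
3  | Frank | 125696
4  | Iris  | 142779
5  | Frank | 85650 
7  | Carol | 148450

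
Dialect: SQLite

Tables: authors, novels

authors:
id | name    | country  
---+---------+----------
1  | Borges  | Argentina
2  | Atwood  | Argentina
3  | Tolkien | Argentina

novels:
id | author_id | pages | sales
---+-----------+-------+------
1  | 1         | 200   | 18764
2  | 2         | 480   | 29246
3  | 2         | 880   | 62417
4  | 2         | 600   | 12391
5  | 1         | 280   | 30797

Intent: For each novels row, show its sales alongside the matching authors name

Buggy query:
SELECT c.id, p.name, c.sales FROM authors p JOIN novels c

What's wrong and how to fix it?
Bug: Missing join condition: each novels row is matched to all authors rows instead of just its own

Fix: Add ON c.author_id = p.id to the JOIN

Corrected query:
SELECT c.id, p.name, c.sales FROM authors p JOIN novels c ON c.author_id = p.id

Result:
id | name   | sales
---+--------+------
1  | Borges | 18764
2  | Atwood | 29246
3  | Atwood | 62417
4  | Atwood | 12391
5  | Borges | 30797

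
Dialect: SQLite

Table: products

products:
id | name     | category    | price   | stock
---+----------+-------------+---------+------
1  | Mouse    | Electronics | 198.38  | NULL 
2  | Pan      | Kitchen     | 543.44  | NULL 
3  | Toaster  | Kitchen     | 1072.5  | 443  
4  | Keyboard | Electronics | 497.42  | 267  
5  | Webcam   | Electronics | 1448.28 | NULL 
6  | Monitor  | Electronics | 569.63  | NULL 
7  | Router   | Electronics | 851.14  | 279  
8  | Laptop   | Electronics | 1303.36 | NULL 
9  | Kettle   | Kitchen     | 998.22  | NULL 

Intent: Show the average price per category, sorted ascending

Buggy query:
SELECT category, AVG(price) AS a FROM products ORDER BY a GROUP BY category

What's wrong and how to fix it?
Bug: ORDER BY appears before GROUP BY; SQL clause order requires GROUP BY first

Fix: Move ORDER BY to the end, after GROUP BY

Corrected query:
SELECT category, AVG(price) AS a FROM products GROUP BY category ORDER BY a

Result:
category    | a         
------------+-----------
Electronics | 811.368333
Kitchen     | 871.386667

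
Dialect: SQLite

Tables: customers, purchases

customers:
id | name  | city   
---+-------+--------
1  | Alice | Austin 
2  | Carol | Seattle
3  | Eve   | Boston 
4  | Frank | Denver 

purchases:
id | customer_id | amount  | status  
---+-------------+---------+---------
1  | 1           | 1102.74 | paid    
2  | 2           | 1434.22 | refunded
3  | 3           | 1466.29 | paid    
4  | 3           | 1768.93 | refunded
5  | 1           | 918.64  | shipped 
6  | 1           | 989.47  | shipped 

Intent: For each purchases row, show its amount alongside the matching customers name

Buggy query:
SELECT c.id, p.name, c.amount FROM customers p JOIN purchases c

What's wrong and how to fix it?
Bug: Missing join condition: each purchases row is matched to all customers rows instead of just its own

Fix: Specify the join condition linking the foreign key to the parent id

Corrected query:
SELECT c.id, p.name, c.amount FROM customers p JOIN purchases c ON c.customer_id = p.id

Result:
id | name  | amount 
---+-------+--------
1  | Alice | 1102.74
2  | Carol | 1434.22
3  | Eve   | 1466.29
4  | Eve   | 1768.93
5  | Alice | 918.64 
6  | Alice | 989.47 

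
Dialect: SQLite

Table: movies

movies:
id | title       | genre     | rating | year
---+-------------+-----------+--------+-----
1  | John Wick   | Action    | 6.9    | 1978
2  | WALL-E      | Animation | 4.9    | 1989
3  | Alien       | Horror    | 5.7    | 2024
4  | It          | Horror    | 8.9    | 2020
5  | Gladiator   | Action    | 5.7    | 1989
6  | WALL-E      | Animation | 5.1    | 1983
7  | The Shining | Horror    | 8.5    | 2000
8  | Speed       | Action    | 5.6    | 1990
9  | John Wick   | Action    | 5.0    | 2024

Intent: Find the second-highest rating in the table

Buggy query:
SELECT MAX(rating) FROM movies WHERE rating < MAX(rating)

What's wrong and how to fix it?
Bug: MAX(rating) on the right of the comparison is an aggregate-in-WHERE error

Fix: Put the inner MAX in a scalar subquery

Corrected query:
SELECT MAX(rating) FROM movies WHERE rating < (SELECT MAX(rating) FROM movies)

Result:
MAX(rating)
-----------
8.5        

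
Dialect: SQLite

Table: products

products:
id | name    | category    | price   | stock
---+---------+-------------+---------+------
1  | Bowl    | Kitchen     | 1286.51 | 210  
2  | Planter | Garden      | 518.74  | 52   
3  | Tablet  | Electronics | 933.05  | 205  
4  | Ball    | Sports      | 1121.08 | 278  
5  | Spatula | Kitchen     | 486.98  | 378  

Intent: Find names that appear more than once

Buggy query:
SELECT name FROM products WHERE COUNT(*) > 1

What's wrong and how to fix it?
Bug: COUNT(*) is an aggregate and cannot be used in WHERE

Fix: GROUP BY name, then filter groups with HAVING COUNT(*) > 1

Corrected query:
SELECT name FROM products GROUP BY name HAVING COUNT(*) > 1

Result:
(no rows)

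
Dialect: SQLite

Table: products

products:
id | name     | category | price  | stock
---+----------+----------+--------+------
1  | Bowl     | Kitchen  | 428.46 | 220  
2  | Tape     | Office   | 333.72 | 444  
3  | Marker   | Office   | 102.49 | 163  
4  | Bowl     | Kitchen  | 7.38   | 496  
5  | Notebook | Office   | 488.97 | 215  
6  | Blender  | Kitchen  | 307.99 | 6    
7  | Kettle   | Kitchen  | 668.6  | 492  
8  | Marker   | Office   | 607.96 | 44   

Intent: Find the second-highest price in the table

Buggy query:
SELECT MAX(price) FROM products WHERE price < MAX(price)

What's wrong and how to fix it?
Bug: MAX(price) on the right of the comparison is an aggregate-in-WHERE error

Fix: Put the inner MAX in a scalar subquery

Corrected query:
SELECT MAX(price) FROM products WHERE price < (SELECT MAX(price) FROM products)

Result:
MAX(price)
----------
607.96    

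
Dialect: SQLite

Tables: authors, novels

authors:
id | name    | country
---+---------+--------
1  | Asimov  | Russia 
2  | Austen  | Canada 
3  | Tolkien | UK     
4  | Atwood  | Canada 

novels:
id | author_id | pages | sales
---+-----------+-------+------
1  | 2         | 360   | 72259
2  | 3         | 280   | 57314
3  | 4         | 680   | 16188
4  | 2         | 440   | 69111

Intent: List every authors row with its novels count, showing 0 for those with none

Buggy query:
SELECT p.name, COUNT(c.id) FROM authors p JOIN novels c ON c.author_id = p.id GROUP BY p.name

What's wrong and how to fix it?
Bug: An inner join excludes parents with zero children

Fix: Switch to LEFT JOIN to retain unmatched parent rows

Corrected query:
SELECT p.name, COUNT(c.id) FROM authors p LEFT JOIN novels c ON c.author_id = p.id GROUP BY p.name

Result:
name    | COUNT(c.id)
--------+------------
Asimov  | 0          
Atwood  | 1          
Austen  | 2          
Tolkien | 1          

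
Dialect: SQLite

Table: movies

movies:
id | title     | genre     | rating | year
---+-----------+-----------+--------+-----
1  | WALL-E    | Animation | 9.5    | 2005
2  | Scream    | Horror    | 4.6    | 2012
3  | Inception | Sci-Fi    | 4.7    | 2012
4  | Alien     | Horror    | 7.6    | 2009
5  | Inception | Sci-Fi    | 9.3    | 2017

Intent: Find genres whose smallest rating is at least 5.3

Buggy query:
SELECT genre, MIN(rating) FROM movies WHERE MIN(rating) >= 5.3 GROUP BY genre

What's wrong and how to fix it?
Bug: MIN() in WHERE is a misuse of aggregate

Fix: Replace WHERE with HAVING after the GROUP BY

Corrected query:
SELECT genre, MIN(rating) FROM movies GROUP BY genre HAVING MIN(rating) >= 5.3

Result:
genre     | MIN(rating)
----------+------------
Animation | 9.5        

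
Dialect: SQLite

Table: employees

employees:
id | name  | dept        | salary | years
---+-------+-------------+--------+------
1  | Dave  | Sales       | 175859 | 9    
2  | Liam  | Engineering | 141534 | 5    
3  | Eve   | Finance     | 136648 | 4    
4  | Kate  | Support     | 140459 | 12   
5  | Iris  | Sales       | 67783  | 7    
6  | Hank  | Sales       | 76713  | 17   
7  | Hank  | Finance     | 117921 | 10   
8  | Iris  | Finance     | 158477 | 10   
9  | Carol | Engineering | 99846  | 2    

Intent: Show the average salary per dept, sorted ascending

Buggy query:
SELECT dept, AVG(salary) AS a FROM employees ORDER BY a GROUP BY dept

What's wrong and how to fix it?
Bug: GROUP BY must precede ORDER BY

Fix: Reorder: SELECT … FROM … GROUP BY … ORDER BY …

Corrected query:
SELECT dept, AVG(salary) AS a FROM employees GROUP BY dept ORDER BY a

Result:
dept        | a     
------------+-------
Sales       | 106785
Engineering | 120690
Finance     | 137682
Support     | 140459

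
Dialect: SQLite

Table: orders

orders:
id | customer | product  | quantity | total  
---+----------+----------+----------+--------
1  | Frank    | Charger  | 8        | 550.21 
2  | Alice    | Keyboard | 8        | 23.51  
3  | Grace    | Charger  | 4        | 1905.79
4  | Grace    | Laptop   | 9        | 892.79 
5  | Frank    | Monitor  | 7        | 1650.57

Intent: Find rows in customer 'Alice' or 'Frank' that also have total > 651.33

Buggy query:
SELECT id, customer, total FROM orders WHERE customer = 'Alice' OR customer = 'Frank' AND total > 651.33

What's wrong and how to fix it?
Bug: AND binds tighter than OR, so this parses as customer = 'Alice' OR (customer = 'Frank' AND total > 651.33)

Fix: Group the OR with parentheses (or use IN), then AND the threshold

Corrected query:
SELECT id, customer, total FROM orders WHERE (customer = 'Alice' OR customer = 'Frank') AND total > 651.33

Result:
id | customer | total  
---+----------+--------
5  | Frank    | 1650.57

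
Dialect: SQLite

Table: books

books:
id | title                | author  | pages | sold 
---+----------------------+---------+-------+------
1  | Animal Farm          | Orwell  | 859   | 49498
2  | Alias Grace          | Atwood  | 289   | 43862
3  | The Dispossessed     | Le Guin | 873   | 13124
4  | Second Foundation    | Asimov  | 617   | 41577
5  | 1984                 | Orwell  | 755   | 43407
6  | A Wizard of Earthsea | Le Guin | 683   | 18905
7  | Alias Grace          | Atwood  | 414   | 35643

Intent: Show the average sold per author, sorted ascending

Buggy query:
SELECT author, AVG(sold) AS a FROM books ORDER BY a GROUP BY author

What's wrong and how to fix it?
Bug: GROUP BY must precede ORDER BY

Fix: Move ORDER BY to the end, after GROUP BY

Corrected query:
SELECT author, AVG(sold) AS a FROM books GROUP BY author ORDER BY a

Result:
author  | a      
--------+--------
Le Guin | 16014.5
Atwood  | 39752.5
Asimov  | 41577  
Orwell  | 46452.5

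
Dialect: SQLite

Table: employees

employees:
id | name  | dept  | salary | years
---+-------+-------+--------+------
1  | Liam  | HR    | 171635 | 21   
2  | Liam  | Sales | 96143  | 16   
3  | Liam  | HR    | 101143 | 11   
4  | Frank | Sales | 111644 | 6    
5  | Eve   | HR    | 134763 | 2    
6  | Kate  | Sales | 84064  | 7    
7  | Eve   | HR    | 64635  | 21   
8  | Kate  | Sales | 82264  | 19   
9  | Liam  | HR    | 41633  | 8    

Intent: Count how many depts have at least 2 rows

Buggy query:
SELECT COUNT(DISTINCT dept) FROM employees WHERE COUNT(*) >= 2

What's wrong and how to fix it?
Bug: WHERE filters individual rows, not groups, so a group-level COUNT is invalid there

Fix: Group first with HAVING COUNT(*) >= 2, then COUNT the resulting groups

Corrected query:
SELECT COUNT(*) FROM (SELECT dept FROM employees GROUP BY dept HAVING COUNT(*) >= 2)

Result:
COUNT(*)
--------
2       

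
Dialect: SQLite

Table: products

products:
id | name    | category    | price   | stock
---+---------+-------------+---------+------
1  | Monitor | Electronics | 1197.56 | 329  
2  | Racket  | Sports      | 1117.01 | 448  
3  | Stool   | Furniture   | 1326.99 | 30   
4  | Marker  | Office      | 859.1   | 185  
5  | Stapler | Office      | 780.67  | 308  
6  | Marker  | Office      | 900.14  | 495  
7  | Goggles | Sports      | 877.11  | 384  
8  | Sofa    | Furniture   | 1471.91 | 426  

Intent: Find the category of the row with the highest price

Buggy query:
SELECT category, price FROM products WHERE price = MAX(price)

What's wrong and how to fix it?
Bug: WHERE is evaluated per row; an aggregate over the whole table isn't defined there

Fix: Use a subquery: WHERE price = (SELECT MAX(price) FROM products)

Corrected query:
SELECT category, price FROM products WHERE price = (SELECT MAX(price) FROM products)

Result:
category  | price  
----------+--------
Furniture | 1471.91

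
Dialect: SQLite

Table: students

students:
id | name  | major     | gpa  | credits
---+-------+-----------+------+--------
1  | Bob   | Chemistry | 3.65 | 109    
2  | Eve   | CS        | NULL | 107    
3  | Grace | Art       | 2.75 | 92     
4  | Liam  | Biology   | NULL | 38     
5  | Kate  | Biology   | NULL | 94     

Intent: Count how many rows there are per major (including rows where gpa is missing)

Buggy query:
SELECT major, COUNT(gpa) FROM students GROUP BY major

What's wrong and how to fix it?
Bug: COUNT(gpa) skips NULLs, so groups with missing gpa are undercounted

Fix: Use COUNT(*) to count all rows regardless of NULL

Corrected query:
SELECT major, COUNT(*) FROM students GROUP BY major

Result:
major     | COUNT(*)
----------+---------
Art       | 1       
Biology   | 2       
CS        | 1       
Chemistry | 1       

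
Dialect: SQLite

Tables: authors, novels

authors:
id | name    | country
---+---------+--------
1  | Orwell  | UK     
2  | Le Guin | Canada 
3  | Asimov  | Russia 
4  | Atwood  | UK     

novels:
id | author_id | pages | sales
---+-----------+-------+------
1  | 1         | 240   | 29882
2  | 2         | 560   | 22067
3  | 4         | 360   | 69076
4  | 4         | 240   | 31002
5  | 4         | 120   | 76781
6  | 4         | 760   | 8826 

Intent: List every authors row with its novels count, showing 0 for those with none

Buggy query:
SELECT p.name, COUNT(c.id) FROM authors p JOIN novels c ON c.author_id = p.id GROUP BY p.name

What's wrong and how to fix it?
Bug: An inner join excludes parents with zero children

Fix: Switch to LEFT JOIN to retain unmatched parent rows

Corrected query:
SELECT p.name, COUNT(c.id) FROM authors p LEFT JOIN novels c ON c.author_id = p.id GROUP BY p.name

Result:
name    | COUNT(c.id)
--------+------------
Asimov  | 0          
Atwood  | 4          
Le Guin | 1          
Orwell  | 1          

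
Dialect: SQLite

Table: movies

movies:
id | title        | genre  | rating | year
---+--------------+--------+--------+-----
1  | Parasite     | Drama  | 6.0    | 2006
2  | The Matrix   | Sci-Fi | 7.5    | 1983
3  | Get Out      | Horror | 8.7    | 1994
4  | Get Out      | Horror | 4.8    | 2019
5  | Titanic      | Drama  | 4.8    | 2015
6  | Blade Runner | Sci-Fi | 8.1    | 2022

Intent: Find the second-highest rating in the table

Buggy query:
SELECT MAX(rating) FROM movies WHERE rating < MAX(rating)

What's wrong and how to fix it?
Bug: MAX(rating) on the right of the comparison is an aggregate-in-WHERE error

Fix: Compute the overall MAX in a subquery, then take MAX of rows below it

Corrected query:
SELECT MAX(rating) FROM movies WHERE rating < (SELECT MAX(rating) FROM movies)

Result:
MAX(rating)
-----------
8.1        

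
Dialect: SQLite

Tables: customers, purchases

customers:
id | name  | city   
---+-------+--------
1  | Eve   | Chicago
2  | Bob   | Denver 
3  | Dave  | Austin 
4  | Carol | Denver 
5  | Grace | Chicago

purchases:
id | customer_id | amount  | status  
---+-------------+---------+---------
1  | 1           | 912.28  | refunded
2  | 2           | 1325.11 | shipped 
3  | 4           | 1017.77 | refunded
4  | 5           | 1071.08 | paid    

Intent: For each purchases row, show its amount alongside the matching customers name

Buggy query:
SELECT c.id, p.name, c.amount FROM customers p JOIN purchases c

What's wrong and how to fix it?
Bug: JOIN with no ON clause produces a cartesian product; every purchases row pairs with every customers row

Fix: Specify the join condition linking the foreign key to the parent id

Corrected query:
SELECT c.id, p.name, c.amount FROM customers p JOIN purchases c ON c.customer_id = p.id

Result:
id | name  | amount 
---+-------+--------
1  | Eve   | 912.28 
2  | Bob   | 1325.11
3  | Carol | 1017.77
4  | Grace | 1071.08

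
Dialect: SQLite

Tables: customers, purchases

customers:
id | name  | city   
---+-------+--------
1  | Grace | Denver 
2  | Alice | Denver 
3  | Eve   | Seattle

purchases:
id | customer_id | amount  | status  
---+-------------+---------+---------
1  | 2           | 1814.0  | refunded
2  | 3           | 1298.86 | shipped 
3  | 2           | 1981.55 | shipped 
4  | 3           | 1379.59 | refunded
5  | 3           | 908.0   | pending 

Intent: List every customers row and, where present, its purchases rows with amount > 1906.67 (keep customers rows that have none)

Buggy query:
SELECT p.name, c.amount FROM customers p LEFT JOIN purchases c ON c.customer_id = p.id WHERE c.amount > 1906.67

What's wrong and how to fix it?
Bug: A WHERE condition on the right-hand table after LEFT JOIN drops unmatched parents

Fix: Put 'c.amount > 1906.67' in the JOIN's ON clause instead of WHERE

Corrected query:
SELECT p.name, c.amount FROM customers p LEFT JOIN purchases c ON c.customer_id = p.id AND c.amount > 1906.67

Result:
name  | amount 
------+--------
Grace | NULL   
Alice | 1981.55
Eve   | NULL   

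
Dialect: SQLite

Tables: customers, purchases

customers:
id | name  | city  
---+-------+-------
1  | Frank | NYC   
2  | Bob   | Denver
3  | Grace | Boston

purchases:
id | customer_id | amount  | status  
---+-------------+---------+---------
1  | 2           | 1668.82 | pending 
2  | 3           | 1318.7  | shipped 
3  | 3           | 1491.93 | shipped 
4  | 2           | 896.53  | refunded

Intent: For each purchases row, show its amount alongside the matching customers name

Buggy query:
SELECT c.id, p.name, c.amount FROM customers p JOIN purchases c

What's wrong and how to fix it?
Bug: JOIN with no ON clause produces a cartesian product; every purchases row pairs with every customers row

Fix: Specify the join condition linking the foreign key to the parent id

Corrected query:
SELECT c.id, p.name, c.amount FROM customers p JOIN purchases c ON c.customer_id = p.id

Result:
id | name  | amount 
---+-------+--------
1  | Bob   | 1668.82
2  | Grace | 1318.7 
3  | Grace | 1491.93
4  | Bob   | 896.53 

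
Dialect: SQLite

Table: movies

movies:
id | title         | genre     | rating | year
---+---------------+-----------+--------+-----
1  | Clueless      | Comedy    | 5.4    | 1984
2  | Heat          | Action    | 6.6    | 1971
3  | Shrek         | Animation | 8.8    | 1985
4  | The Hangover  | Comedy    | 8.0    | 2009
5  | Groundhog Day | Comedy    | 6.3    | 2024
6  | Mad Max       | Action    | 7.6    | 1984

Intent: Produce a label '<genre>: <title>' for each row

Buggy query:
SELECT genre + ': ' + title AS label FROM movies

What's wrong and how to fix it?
Bug: '+' is numeric addition; on text columns SQLite converts them to 0 instead of concatenating

Fix: Replace + with || to concatenate text

Corrected query:
SELECT genre || ': ' || title AS label FROM movies

Result:
label                
---------------------
Comedy: Clueless     
Action: Heat         
Animation: Shrek     
Comedy: The Hangover 
Comedy: Groundhog Day
Action: Mad Max      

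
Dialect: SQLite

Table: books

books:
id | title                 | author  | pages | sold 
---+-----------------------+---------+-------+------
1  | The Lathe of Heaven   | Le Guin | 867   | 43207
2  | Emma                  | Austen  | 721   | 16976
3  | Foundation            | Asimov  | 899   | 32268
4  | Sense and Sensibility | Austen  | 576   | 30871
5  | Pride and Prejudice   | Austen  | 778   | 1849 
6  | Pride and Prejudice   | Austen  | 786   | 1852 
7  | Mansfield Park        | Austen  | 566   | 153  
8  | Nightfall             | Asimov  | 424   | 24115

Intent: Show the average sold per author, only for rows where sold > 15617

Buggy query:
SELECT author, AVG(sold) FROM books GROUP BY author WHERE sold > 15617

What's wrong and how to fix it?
Bug: Row-level WHERE must come before GROUP BY in the clause order

Fix: Place WHERE between FROM and GROUP BY

Corrected query:
SELECT author, AVG(sold) FROM books WHERE sold > 15617 GROUP BY author

Result:
author  | AVG(sold)
--------+----------
Asimov  | 28191.5  
Austen  | 23923.5  
Le Guin | 43207    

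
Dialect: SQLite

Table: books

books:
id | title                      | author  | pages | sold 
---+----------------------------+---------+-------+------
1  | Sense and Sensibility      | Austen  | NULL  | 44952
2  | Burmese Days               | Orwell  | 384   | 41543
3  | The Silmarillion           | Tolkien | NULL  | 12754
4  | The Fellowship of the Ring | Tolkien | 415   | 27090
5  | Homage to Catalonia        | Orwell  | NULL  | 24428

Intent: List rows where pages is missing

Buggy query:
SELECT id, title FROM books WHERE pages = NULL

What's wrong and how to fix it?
Bug: '= NULL' is always unknown in SQL three-valued logic, so no rows match

Fix: Replace '= NULL' with 'IS NULL'

Corrected query:
SELECT id, title FROM books WHERE pages IS NULL

Result:
id | title                
---+----------------------
1  | Sense and Sensibility
3  | The Silmarillion     
5  | Homage to Catalonia  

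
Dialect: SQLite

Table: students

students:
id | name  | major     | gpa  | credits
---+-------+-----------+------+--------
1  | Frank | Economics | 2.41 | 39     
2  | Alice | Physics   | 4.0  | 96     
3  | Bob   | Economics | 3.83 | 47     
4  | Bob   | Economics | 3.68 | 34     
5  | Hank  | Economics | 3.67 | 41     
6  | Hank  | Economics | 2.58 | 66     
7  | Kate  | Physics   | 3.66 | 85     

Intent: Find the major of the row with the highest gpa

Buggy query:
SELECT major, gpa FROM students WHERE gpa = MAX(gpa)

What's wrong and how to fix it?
Bug: WHERE is evaluated per row; an aggregate over the whole table isn't defined there

Fix: Wrap MAX in a scalar subquery so WHERE compares against a single value

Corrected query:
SELECT major, gpa FROM students WHERE gpa = (SELECT MAX(gpa) FROM students)

Result:
major   | gpa
--------+----
Physics | 4  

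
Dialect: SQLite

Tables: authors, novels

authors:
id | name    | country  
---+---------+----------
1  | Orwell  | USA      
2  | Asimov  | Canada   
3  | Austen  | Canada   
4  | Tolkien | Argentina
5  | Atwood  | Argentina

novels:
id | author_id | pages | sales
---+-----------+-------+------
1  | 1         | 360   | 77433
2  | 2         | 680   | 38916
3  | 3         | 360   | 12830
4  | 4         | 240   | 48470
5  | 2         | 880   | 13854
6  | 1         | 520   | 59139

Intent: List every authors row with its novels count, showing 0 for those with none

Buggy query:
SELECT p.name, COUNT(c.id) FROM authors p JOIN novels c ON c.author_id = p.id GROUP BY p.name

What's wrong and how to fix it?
Bug: INNER JOIN drops authors rows that have no matching novels rows

Fix: Use LEFT JOIN so parents without children still appear (COUNT(c.id) gives 0)

Corrected query:
SELECT p.name, COUNT(c.id) FROM authors p LEFT JOIN novels c ON c.author_id = p.id GROUP BY p.name

Result:
name    | COUNT(c.id)
--------+------------
Asimov  | 2          
Atwood  | 0          
Austen  | 1          
Orwell  | 2          
Tolkien | 1          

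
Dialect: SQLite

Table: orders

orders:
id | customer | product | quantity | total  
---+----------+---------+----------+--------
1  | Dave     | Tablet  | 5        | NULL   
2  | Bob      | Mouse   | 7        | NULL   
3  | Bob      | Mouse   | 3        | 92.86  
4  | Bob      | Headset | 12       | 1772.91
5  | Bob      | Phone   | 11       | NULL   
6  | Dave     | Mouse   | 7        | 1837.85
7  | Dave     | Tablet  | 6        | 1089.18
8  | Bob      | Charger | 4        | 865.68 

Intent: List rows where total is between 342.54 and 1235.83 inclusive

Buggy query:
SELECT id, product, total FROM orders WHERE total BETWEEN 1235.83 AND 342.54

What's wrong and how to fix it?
Bug: BETWEEN expects the lower bound first; with 1235.83 AND 342.54 the range is empty

Fix: Write BETWEEN 342.54 AND 1235.83

Corrected query:
SELECT id, product, total FROM orders WHERE total BETWEEN 342.54 AND 1235.83

Result:
id | product | total  
---+---------+--------
7  | Tablet  | 1089.18
8  | Charger | 865.68 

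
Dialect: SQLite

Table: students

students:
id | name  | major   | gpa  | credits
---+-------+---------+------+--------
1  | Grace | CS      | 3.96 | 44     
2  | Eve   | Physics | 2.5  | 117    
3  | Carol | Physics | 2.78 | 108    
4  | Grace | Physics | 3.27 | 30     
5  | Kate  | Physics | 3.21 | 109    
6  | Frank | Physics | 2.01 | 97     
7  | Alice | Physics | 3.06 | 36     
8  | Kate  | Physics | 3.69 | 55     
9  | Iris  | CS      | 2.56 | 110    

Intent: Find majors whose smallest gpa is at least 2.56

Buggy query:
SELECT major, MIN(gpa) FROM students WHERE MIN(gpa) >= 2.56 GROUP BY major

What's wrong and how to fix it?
Bug: Aggregates like MIN are computed per group after WHERE runs

Fix: Use HAVING for the per-group MIN condition

Corrected query:
SELECT major, MIN(gpa) FROM students GROUP BY major HAVING MIN(gpa) >= 2.56

Result:
major | MIN(gpa)
------+---------
CS    | 2.56    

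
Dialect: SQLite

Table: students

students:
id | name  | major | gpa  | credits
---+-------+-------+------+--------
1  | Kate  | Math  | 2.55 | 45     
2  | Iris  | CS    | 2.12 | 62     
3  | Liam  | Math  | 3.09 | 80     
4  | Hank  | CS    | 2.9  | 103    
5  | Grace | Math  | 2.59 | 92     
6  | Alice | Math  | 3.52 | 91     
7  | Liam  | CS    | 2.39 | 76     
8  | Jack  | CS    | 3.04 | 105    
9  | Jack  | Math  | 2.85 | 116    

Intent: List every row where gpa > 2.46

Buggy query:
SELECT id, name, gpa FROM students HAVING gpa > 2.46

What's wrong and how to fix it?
Bug: This is a non-aggregate query (no GROUP BY, no aggregates), so in SQLite the HAVING clause is invalid here; a row-level condition belongs in WHERE

Fix: Use WHERE for row-level filtering

Corrected query:
SELECT id, name, gpa FROM students WHERE gpa > 2.46

Result:
id | name  | gpa 
---+-------+-----
1  | Kate  | 2.55
3  | Liam  | 3.09
4  | Hank  | 2.9 
5  | Grace | 2.59
6  | Alice | 3.52
8  | Jack  | 3.04
9  | Jack  | 2.85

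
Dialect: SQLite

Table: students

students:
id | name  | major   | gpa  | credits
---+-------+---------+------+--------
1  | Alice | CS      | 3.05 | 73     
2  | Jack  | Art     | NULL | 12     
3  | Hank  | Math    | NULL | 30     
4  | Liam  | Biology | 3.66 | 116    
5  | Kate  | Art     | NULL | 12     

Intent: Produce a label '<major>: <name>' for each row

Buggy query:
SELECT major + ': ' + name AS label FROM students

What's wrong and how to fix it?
Bug: '+' is numeric addition; on text columns SQLite converts them to 0 instead of concatenating

Fix: Use the || operator for string concatenation

Corrected query:
SELECT major || ': ' || name AS label FROM students

Result:
label        
-------------
CS: Alice    
Art: Jack    
Math: Hank   
Biology: Liam
Art: Kate    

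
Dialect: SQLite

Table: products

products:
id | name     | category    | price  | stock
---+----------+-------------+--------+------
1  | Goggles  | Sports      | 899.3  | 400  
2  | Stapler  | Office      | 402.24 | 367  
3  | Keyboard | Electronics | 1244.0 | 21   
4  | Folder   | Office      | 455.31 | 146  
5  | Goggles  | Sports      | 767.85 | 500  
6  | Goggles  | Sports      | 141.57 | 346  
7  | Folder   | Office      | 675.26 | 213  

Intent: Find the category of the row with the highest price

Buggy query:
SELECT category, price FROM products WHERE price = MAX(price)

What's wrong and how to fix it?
Bug: MAX(price) is an aggregate and cannot be used directly in WHERE

Fix: Use a subquery: WHERE price = (SELECT MAX(price) FROM products)

Corrected query:
SELECT category, price FROM products WHERE price = (SELECT MAX(price) FROM products)

Result:
category    | price
------------+------
Electronics | 1244 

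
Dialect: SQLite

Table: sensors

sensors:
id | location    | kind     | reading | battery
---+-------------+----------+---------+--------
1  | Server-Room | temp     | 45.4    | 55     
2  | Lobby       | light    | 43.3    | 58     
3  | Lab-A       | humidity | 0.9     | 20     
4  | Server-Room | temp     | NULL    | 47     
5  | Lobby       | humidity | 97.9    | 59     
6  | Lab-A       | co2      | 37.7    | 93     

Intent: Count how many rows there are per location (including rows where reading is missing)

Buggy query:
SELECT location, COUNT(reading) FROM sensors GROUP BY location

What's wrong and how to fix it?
Bug: COUNT(reading) skips NULLs, so groups with missing reading are undercounted

Fix: Replace COUNT(reading) with COUNT(*)

Corrected query:
SELECT location, COUNT(*) FROM sensors GROUP BY location

Result:
location    | COUNT(*)
------------+---------
Lab-A       | 2       
Lobby       | 2       
Server-Room | 2       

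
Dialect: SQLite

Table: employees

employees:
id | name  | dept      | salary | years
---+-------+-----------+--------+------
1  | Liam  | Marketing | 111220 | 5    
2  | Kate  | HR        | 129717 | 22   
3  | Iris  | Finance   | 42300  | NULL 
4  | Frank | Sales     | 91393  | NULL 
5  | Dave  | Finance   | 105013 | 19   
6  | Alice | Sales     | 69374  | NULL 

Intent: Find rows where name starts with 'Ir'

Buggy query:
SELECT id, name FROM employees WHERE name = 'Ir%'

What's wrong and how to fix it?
Bug: Wildcards only work with LIKE; '=' treats '%' as a literal character

Fix: Use LIKE for wildcard pattern matching

Corrected query:
SELECT id, name FROM employees WHERE name LIKE 'Ir%'

Result:
id | name
---+-----
3  | Iris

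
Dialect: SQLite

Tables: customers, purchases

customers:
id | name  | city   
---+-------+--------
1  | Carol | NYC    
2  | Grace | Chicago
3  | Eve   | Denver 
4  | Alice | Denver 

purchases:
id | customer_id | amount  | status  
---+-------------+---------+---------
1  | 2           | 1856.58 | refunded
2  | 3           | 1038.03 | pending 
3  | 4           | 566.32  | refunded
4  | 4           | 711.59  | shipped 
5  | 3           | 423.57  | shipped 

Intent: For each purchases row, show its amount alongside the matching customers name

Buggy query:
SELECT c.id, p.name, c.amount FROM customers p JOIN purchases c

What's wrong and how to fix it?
Bug: JOIN with no ON clause produces a cartesian product; every purchases row pairs with every customers row

Fix: Specify the join condition linking the foreign key to the parent id

Corrected query:
SELECT c.id, p.name, c.amount FROM customers p JOIN purchases c ON c.customer_id = p.id

Result:
id | name  | amount 
---+-------+--------
1  | Grace | 1856.58
2  | Eve   | 1038.03
3  | Alice | 566.32 
4  | Alice | 711.59 
5  | Eve   | 423.57 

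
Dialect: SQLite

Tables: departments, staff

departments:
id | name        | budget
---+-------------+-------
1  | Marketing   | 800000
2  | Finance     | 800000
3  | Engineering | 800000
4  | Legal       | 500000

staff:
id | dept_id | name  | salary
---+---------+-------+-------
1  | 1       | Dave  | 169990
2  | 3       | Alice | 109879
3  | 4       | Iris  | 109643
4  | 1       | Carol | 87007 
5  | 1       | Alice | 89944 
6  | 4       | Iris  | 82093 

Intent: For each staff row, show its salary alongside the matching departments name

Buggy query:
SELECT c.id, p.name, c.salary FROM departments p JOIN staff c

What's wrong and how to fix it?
Bug: JOIN with no ON clause produces a cartesian product; every staff row pairs with every departments row

Fix: Add ON c.dept_id = p.id to the JOIN

Corrected query:
SELECT c.id, p.name, c.salary FROM departments p JOIN staff c ON c.dept_id = p.id

Result:
id | name        | salary
---+-------------+-------
1  | Marketing   | 169990
2  | Engineering | 109879
3  | Legal       | 109643
4  | Marketing   | 87007 
5  | Marketing   | 89944 
6  | Legal       | 82093 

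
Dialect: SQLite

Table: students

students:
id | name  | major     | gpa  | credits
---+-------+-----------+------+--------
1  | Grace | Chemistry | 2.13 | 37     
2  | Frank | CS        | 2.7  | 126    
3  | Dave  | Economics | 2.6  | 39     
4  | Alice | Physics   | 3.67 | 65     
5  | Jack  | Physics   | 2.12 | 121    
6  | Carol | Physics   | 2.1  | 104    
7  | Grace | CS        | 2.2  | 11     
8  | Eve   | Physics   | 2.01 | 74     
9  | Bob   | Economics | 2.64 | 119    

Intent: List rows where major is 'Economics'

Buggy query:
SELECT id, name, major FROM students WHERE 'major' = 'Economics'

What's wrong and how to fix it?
Bug: 'major' in single quotes is a string literal, not the column; the comparison is literal-vs-literal and never true

Fix: Reference the column as major without single quotes

Corrected query:
SELECT id, name, major FROM students WHERE major = 'Economics'

Result:
id | name | major    
---+------+----------
3  | Dave | Economics
9  | Bob  | Economics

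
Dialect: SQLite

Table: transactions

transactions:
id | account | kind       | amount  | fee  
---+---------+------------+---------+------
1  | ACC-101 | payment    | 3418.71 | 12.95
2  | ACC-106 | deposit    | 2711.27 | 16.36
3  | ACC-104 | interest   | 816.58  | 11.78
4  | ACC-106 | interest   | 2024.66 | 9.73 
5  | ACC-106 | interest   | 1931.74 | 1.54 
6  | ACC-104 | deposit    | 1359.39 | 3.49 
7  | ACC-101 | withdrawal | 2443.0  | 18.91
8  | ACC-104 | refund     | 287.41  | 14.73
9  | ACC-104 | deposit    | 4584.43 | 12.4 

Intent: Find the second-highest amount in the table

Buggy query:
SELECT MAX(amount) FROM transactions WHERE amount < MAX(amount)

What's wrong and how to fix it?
Bug: The inner MAX is an aggregate inside WHERE, which is not allowed

Fix: Put the inner MAX in a scalar subquery

Corrected query:
SELECT MAX(amount) FROM transactions WHERE amount < (SELECT MAX(amount) FROM transactions)

Result:
MAX(amount)
-----------
3418.71    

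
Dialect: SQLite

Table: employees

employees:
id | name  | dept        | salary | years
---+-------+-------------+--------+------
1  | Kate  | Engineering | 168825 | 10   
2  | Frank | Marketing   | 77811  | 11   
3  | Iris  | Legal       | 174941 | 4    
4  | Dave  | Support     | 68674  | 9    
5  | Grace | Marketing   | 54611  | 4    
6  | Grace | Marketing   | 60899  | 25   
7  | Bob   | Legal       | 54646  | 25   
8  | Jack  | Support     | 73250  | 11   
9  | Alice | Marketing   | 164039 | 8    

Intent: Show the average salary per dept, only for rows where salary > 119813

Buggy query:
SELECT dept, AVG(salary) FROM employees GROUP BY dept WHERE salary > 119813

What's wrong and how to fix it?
Bug: Row-level WHERE must come before GROUP BY in the clause order

Fix: Move the WHERE clause before GROUP BY

Corrected query:
SELECT dept, AVG(salary) FROM employees WHERE salary > 119813 GROUP BY dept

Result:
dept        | AVG(salary)
------------+------------
Engineering | 168825     
Legal       | 174941     
Marketing   | 164039     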